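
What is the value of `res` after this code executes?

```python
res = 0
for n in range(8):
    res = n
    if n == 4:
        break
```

Let's trace through this code step by step.

Initialize: res = 0
Entering loop: for n in range(8):

After execution: res = 4
4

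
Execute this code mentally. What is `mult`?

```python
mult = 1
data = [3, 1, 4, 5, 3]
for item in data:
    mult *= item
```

Let's trace through this code step by step.

Initialize: mult = 1
Initialize: data = [3, 1, 4, 5, 3]
Entering loop: for item in data:

After execution: mult = 180
180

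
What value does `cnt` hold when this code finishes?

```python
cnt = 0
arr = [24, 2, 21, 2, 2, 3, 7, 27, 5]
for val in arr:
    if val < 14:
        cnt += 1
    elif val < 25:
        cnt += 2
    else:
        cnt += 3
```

Let's trace through this code step by step.

Initialize: cnt = 0
Initialize: arr = [24, 2, 21, 2, 2, 3, 7, 27, 5]
Entering loop: for val in arr:

After execution: cnt = 13
13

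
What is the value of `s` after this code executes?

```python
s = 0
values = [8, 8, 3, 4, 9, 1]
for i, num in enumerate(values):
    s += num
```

Let's trace through this code step by step.

Initialize: s = 0
Initialize: values = [8, 8, 3, 4, 9, 1]
Entering loop: for i, num in enumerate(values):

After execution: s = 33
33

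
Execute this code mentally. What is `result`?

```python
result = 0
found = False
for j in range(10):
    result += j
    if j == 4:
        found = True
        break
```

Let's trace through this code step by step.

Initialize: result = 0
Initialize: found = False
Entering loop: for j in range(10):

After execution: result = 10
10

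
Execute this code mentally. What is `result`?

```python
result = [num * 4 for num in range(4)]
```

Let's trace through this code step by step.

Initialize: result = [num * 4 for num in range(4)]

After execution: result = [0, 4, 8, 12]
[0, 4, 8, 12]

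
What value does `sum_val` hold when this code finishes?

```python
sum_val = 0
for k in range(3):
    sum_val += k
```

Let's trace through this code step by step.

Initialize: sum_val = 0
Entering loop: for k in range(3):

After execution: sum_val = 3
3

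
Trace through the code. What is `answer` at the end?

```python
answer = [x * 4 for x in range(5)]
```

Let's trace through this code step by step.

Initialize: answer = [x * 4 for x in range(5)]

After execution: answer = [0, 4, 8, 12, 16]
[0, 4, 8, 12, 16]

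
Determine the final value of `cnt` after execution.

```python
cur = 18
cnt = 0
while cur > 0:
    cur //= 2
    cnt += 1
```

Let's trace through this code step by step.

Initialize: cur = 18
Initialize: cnt = 0
Entering loop: while cur > 0:

After execution: cnt = 5
5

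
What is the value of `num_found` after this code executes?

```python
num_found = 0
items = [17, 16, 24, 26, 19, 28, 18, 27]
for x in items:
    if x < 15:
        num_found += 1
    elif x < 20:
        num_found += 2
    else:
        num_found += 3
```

Let's trace through this code step by step.

Initialize: num_found = 0
Initialize: items = [17, 16, 24, 26, 19, 28, 18, 27]
Entering loop: for x in items:

After execution: num_found = 20
20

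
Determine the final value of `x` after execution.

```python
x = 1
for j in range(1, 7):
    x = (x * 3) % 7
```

Let's trace through this code step by step.

Initialize: x = 1
Entering loop: for j in range(1, 7):

After execution: x = 1
1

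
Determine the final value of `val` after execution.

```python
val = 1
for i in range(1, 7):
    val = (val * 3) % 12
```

Let's trace through this code step by step.

Initialize: val = 1
Entering loop: for i in range(1, 7):

After execution: val = 9
9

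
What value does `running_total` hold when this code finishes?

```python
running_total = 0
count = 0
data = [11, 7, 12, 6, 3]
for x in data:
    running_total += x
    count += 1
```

Let's trace through this code step by step.

Initialize: running_total = 0
Initialize: count = 0
Initialize: data = [11, 7, 12, 6, 3]
Entering loop: for x in data:

After execution: running_total = 39
39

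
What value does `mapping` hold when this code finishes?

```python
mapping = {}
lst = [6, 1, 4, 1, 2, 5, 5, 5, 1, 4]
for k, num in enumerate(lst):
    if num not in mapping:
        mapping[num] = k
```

Let's trace through this code step by step.

Initialize: mapping = {}
Initialize: lst = [6, 1, 4, 1, 2, 5, 5, 5, 1, 4]
Entering loop: for k, num in enumerate(lst):

After execution: mapping = {6: 0, 1: 1, 4: 2, 2: 4, 5: 5}
{6: 0, 1: 1, 4: 2, 2: 4, 5: 5}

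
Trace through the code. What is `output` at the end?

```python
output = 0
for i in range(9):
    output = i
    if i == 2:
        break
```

Let's trace through this code step by step.

Initialize: output = 0
Entering loop: for i in range(9):

After execution: output = 2
2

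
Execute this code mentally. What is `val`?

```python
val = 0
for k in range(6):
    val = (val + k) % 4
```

Let's trace through this code step by step.

Initialize: val = 0
Entering loop: for k in range(6):

After execution: val = 3
3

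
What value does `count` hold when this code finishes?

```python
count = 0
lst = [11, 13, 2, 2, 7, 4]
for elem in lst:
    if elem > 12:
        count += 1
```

Let's trace through this code step by step.

Initialize: count = 0
Initialize: lst = [11, 13, 2, 2, 7, 4]
Entering loop: for elem in lst:

After execution: count = 1
1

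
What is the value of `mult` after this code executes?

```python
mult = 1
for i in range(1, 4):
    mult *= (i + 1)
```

Let's trace through this code step by step.

Initialize: mult = 1
Entering loop: for i in range(1, 4):

After execution: mult = 24
24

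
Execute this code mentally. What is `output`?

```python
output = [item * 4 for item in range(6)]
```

Let's trace through this code step by step.

Initialize: output = [item * 4 for item in range(6)]

After execution: output = [0, 4, 8, 12, 16, 20]
[0, 4, 8, 12, 16, 20]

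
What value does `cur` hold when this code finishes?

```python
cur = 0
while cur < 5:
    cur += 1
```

Let's trace through this code step by step.

Initialize: cur = 0
Entering loop: while cur < 5:

After execution: cur = 5
5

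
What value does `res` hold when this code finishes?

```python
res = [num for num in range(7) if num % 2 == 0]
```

Let's trace through this code step by step.

Initialize: res = [num for num in range(7) if num % 2 == 0]

After execution: res = [0, 2, 4, 6]
[0, 2, 4, 6]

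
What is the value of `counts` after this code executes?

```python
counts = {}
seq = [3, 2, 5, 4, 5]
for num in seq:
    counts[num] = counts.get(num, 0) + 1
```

Let's trace through this code step by step.

Initialize: counts = {}
Initialize: seq = [3, 2, 5, 4, 5]
Entering loop: for num in seq:

After execution: counts = {3: 1, 2: 1, 5: 2, 4: 1}
{3: 1, 2: 1, 5: 2, 4: 1}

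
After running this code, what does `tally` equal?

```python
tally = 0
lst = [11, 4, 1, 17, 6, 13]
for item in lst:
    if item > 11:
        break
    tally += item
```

Let's trace through this code step by step.

Initialize: tally = 0
Initialize: lst = [11, 4, 1, 17, 6, 13]
Entering loop: for item in lst:

After execution: tally = 16
16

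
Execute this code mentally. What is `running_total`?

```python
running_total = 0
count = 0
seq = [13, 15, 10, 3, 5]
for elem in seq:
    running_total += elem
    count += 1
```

Let's trace through this code step by step.

Initialize: running_total = 0
Initialize: count = 0
Initialize: seq = [13, 15, 10, 3, 5]
Entering loop: for elem in seq:

After execution: running_total = 46
46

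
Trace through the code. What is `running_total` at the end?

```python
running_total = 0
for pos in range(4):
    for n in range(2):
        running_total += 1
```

Let's trace through this code step by step.

Initialize: running_total = 0
Entering loop: for pos in range(4):

After execution: running_total = 8
8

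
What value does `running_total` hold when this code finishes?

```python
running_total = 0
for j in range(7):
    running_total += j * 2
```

Let's trace through this code step by step.

Initialize: running_total = 0
Entering loop: for j in range(7):

After execution: running_total = 42
42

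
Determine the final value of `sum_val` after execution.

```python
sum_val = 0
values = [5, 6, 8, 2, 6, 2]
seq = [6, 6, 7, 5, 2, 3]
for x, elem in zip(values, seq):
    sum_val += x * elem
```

Let's trace through this code step by step.

Initialize: sum_val = 0
Initialize: values = [5, 6, 8, 2, 6, 2]
Initialize: seq = [6, 6, 7, 5, 2, 3]
Entering loop: for x, elem in zip(values, seq):

After execution: sum_val = 150
150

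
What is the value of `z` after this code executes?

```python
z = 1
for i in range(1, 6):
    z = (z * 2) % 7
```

Let's trace through this code step by step.

Initialize: z = 1
Entering loop: for i in range(1, 6):

After execution: z = 4
4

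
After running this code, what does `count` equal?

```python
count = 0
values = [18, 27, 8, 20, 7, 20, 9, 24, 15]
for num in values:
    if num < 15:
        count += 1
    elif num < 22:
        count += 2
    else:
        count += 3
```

Let's trace through this code step by step.

Initialize: count = 0
Initialize: values = [18, 27, 8, 20, 7, 20, 9, 24, 15]
Entering loop: for num in values:

After execution: count = 17
17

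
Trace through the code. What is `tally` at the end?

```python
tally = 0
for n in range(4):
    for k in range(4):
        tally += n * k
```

Let's trace through this code step by step.

Initialize: tally = 0
Entering loop: for n in range(4):

After execution: tally = 36
36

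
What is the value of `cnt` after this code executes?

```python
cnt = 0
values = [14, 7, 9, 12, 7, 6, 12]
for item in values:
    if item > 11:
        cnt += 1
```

Let's trace through this code step by step.

Initialize: cnt = 0
Initialize: values = [14, 7, 9, 12, 7, 6, 12]
Entering loop: for item in values:

After execution: cnt = 3
3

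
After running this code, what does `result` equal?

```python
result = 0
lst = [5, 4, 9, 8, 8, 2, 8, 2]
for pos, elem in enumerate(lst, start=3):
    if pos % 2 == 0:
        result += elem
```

Let's trace through this code step by step.

Initialize: result = 0
Initialize: lst = [5, 4, 9, 8, 8, 2, 8, 2]
Entering loop: for pos, elem in enumerate(lst, start=3):

After execution: result = 16
16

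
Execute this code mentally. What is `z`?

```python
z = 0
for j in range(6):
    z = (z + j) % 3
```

Let's trace through this code step by step.

Initialize: z = 0
Entering loop: for j in range(6):

After execution: z = 0
0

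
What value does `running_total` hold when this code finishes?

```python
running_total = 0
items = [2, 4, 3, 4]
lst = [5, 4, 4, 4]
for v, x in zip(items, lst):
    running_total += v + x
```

Let's trace through this code step by step.

Initialize: running_total = 0
Initialize: items = [2, 4, 3, 4]
Initialize: lst = [5, 4, 4, 4]
Entering loop: for v, x in zip(items, lst):

After execution: running_total = 30
30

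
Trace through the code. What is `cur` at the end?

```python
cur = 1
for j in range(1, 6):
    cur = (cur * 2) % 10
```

Let's trace through this code step by step.

Initialize: cur = 1
Entering loop: for j in range(1, 6):

After execution: cur = 2
2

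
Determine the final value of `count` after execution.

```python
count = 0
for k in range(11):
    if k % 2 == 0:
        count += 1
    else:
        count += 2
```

Let's trace through this code step by step.

Initialize: count = 0
Entering loop: for k in range(11):

After execution: count = 16
16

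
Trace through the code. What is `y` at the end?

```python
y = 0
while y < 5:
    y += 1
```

Let's trace through this code step by step.

Initialize: y = 0
Entering loop: while y < 5:

After execution: y = 5
5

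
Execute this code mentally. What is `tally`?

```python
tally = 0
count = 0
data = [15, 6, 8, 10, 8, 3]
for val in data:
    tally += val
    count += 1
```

Let's trace through this code step by step.

Initialize: tally = 0
Initialize: count = 0
Initialize: data = [15, 6, 8, 10, 8, 3]
Entering loop: for val in data:

After execution: tally = 50
50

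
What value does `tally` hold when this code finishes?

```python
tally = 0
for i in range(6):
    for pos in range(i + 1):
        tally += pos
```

Let's trace through this code step by step.

Initialize: tally = 0
Entering loop: for i in range(6):

After execution: tally = 35
35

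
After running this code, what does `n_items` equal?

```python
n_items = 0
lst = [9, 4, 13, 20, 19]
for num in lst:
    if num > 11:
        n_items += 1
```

Let's trace through this code step by step.

Initialize: n_items = 0
Initialize: lst = [9, 4, 13, 20, 19]
Entering loop: for num in lst:

After execution: n_items = 3
3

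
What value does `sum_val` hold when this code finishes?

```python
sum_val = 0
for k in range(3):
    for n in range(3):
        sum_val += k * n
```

Let's trace through this code step by step.

Initialize: sum_val = 0
Entering loop: for k in range(3):

After execution: sum_val = 9
9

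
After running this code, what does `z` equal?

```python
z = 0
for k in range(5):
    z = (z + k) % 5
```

Let's trace through this code step by step.

Initialize: z = 0
Entering loop: for k in range(5):

After execution: z = 0
0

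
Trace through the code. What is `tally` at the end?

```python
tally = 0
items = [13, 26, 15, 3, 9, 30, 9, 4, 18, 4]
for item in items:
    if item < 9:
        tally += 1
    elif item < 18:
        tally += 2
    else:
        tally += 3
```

Let's trace through this code step by step.

Initialize: tally = 0
Initialize: items = [13, 26, 15, 3, 9, 30, 9, 4, 18, 4]
Entering loop: for item in items:

After execution: tally = 20
20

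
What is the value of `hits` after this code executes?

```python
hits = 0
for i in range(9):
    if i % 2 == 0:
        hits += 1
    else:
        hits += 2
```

Let's trace through this code step by step.

Initialize: hits = 0
Entering loop: for i in range(9):

After execution: hits = 13
13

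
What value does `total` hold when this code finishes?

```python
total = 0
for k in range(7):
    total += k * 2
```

Let's trace through this code step by step.

Initialize: total = 0
Entering loop: for k in range(7):

After execution: total = 42
42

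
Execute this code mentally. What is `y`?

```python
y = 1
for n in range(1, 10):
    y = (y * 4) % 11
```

Let's trace through this code step by step.

Initialize: y = 1
Entering loop: for n in range(1, 10):

After execution: y = 3
3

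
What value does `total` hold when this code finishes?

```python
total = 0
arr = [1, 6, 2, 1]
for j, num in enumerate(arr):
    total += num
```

Let's trace through this code step by step.

Initialize: total = 0
Initialize: arr = [1, 6, 2, 1]
Entering loop: for j, num in enumerate(arr):

After execution: total = 10
10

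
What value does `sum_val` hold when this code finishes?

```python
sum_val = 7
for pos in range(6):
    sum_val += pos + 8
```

Let's trace through this code step by step.

Initialize: sum_val = 7
Entering loop: for pos in range(6):

After execution: sum_val = 70
70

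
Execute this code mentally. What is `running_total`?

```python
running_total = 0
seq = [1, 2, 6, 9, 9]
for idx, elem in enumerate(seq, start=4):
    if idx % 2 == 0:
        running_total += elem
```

Let's trace through this code step by step.

Initialize: running_total = 0
Initialize: seq = [1, 2, 6, 9, 9]
Entering loop: for idx, elem in enumerate(seq, start=4):

After execution: running_total = 16
16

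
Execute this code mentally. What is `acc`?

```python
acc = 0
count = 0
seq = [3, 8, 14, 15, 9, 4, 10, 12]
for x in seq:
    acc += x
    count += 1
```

Let's trace through this code step by step.

Initialize: acc = 0
Initialize: count = 0
Initialize: seq = [3, 8, 14, 15, 9, 4, 10, 12]
Entering loop: for x in seq:

After execution: acc = 75
75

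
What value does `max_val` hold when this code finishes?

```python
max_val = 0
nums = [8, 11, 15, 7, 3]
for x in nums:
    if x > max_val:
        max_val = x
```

Let's trace through this code step by step.

Initialize: max_val = 0
Initialize: nums = [8, 11, 15, 7, 3]
Entering loop: for x in nums:

After execution: max_val = 15
15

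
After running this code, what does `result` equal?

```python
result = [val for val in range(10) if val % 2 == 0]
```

Let's trace through this code step by step.

Initialize: result = [val for val in range(10) if val % 2 == 0]

After execution: result = [0, 2, 4, 6, 8]
[0, 2, 4, 6, 8]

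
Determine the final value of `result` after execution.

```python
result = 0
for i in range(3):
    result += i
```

Let's trace through this code step by step.

Initialize: result = 0
Entering loop: for i in range(3):

After execution: result = 3
3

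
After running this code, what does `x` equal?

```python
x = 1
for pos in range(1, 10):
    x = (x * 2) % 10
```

Let's trace through this code step by step.

Initialize: x = 1
Entering loop: for pos in range(1, 10):

After execution: x = 2
2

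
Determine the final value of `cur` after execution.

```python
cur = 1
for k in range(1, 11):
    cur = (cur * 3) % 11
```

Let's trace through this code step by step.

Initialize: cur = 1
Entering loop: for k in range(1, 11):

After execution: cur = 1
1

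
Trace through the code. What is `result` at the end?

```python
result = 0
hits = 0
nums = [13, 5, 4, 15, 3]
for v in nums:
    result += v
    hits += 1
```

Let's trace through this code step by step.

Initialize: result = 0
Initialize: hits = 0
Initialize: nums = [13, 5, 4, 15, 3]
Entering loop: for v in nums:

After execution: result = 40
40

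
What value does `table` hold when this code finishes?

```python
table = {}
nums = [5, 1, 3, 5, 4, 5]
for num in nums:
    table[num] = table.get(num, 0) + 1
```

Let's trace through this code step by step.

Initialize: table = {}
Initialize: nums = [5, 1, 3, 5, 4, 5]
Entering loop: for num in nums:

After execution: table = {5: 3, 1: 1, 3: 1, 4: 1}
{5: 3, 1: 1, 3: 1, 4: 1}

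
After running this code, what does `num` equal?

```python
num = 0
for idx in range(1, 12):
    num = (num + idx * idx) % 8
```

Let's trace through this code step by step.

Initialize: num = 0
Entering loop: for idx in range(1, 12):

After execution: num = 2
2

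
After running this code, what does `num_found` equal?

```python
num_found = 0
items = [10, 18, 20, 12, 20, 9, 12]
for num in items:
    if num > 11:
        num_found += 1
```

Let's trace through this code step by step.

Initialize: num_found = 0
Initialize: items = [10, 18, 20, 12, 20, 9, 12]
Entering loop: for num in items:

After execution: num_found = 5
5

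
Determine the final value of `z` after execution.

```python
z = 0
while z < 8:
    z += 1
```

Let's trace through this code step by step.

Initialize: z = 0
Entering loop: while z < 8:

After execution: z = 8
8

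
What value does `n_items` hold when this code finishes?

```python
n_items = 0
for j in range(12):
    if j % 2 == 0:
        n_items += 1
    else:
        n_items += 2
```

Let's trace through this code step by step.

Initialize: n_items = 0
Entering loop: for j in range(12):

After execution: n_items = 18
18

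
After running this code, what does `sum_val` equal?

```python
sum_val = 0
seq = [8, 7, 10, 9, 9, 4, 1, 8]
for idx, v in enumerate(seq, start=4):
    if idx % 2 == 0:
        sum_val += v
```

Let's trace through this code step by step.

Initialize: sum_val = 0
Initialize: seq = [8, 7, 10, 9, 9, 4, 1, 8]
Entering loop: for idx, v in enumerate(seq, start=4):

After execution: sum_val = 28
28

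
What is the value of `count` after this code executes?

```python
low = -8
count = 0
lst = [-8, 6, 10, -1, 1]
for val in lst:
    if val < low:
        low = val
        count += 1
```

Let's trace through this code step by step.

Initialize: low = -8
Initialize: count = 0
Initialize: lst = [-8, 6, 10, -1, 1]
Entering loop: for val in lst:

After execution: count = 0
0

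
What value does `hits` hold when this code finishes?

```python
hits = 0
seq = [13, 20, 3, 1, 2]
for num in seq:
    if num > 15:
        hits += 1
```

Let's trace through this code step by step.

Initialize: hits = 0
Initialize: seq = [13, 20, 3, 1, 2]
Entering loop: for num in seq:

After execution: hits = 1
1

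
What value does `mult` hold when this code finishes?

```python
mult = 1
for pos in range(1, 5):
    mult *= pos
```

Let's trace through this code step by step.

Initialize: mult = 1
Entering loop: for pos in range(1, 5):

After execution: mult = 24
24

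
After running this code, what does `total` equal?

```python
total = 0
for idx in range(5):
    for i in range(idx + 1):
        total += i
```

Let's trace through this code step by step.

Initialize: total = 0
Entering loop: for idx in range(5):

After execution: total = 20
20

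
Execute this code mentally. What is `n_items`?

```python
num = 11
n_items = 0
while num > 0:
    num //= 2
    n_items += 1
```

Let's trace through this code step by step.

Initialize: num = 11
Initialize: n_items = 0
Entering loop: while num > 0:

After execution: n_items = 4
4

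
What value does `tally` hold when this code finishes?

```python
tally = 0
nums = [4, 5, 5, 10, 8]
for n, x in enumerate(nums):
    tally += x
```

Let's trace through this code step by step.

Initialize: tally = 0
Initialize: nums = [4, 5, 5, 10, 8]
Entering loop: for n, x in enumerate(nums):

After execution: tally = 32
32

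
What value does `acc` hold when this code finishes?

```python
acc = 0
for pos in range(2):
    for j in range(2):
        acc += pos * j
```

Let's trace through this code step by step.

Initialize: acc = 0
Entering loop: for pos in range(2):

After execution: acc = 1
1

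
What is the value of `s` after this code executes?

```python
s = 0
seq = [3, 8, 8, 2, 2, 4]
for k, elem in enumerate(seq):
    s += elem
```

Let's trace through this code step by step.

Initialize: s = 0
Initialize: seq = [3, 8, 8, 2, 2, 4]
Entering loop: for k, elem in enumerate(seq):

After execution: s = 27
27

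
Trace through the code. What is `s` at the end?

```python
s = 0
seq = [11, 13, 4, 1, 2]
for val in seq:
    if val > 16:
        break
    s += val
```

Let's trace through this code step by step.

Initialize: s = 0
Initialize: seq = [11, 13, 4, 1, 2]
Entering loop: for val in seq:

After execution: s = 31
31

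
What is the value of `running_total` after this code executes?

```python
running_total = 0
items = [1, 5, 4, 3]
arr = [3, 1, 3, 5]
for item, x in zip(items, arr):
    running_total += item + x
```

Let's trace through this code step by step.

Initialize: running_total = 0
Initialize: items = [1, 5, 4, 3]
Initialize: arr = [3, 1, 3, 5]
Entering loop: for item, x in zip(items, arr):

After execution: running_total = 25
25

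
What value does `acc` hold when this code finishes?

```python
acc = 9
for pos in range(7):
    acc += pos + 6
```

Let's trace through this code step by step.

Initialize: acc = 9
Entering loop: for pos in range(7):

After execution: acc = 72
72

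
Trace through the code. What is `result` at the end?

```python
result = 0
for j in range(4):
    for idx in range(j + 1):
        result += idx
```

Let's trace through this code step by step.

Initialize: result = 0
Entering loop: for j in range(4):

After execution: result = 10
10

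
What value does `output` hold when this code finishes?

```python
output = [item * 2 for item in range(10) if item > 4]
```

Let's trace through this code step by step.

Initialize: output = [item * 2 for item in range(10) if item > 4]

After execution: output = [10, 12, 14, 16, 18]
[10, 12, 14, 16, 18]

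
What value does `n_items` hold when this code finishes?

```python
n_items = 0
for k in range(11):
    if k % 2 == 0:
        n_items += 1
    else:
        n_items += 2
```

Let's trace through this code step by step.

Initialize: n_items = 0
Entering loop: for k in range(11):

After execution: n_items = 16
16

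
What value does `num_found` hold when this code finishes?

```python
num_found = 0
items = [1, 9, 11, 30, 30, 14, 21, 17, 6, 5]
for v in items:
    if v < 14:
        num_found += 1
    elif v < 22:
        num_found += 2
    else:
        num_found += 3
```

Let's trace through this code step by step.

Initialize: num_found = 0
Initialize: items = [1, 9, 11, 30, 30, 14, 21, 17, 6, 5]
Entering loop: for v in items:

After execution: num_found = 17
17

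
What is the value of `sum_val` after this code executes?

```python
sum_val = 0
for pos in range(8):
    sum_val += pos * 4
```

Let's trace through this code step by step.

Initialize: sum_val = 0
Entering loop: for pos in range(8):

After execution: sum_val = 112
112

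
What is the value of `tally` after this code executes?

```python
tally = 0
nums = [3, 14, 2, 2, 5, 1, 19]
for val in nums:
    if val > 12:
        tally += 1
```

Let's trace through this code step by step.

Initialize: tally = 0
Initialize: nums = [3, 14, 2, 2, 5, 1, 19]
Entering loop: for val in nums:

After execution: tally = 2
2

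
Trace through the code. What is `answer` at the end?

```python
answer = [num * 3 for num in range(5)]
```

Let's trace through this code step by step.

Initialize: answer = [num * 3 for num in range(5)]

After execution: answer = [0, 3, 6, 9, 12]
[0, 3, 6, 9, 12]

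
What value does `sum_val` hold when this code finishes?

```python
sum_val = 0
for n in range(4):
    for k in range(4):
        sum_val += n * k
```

Let's trace through this code step by step.

Initialize: sum_val = 0
Entering loop: for n in range(4):

After execution: sum_val = 36
36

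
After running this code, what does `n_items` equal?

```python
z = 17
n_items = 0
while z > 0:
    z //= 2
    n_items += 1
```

Let's trace through this code step by step.

Initialize: z = 17
Initialize: n_items = 0
Entering loop: while z > 0:

After execution: n_items = 5
5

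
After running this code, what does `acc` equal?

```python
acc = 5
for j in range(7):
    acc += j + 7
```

Let's trace through this code step by step.

Initialize: acc = 5
Entering loop: for j in range(7):

After execution: acc = 75
75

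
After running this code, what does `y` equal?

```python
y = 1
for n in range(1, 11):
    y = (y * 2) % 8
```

Let's trace through this code step by step.

Initialize: y = 1
Entering loop: for n in range(1, 11):

After execution: y = 0
0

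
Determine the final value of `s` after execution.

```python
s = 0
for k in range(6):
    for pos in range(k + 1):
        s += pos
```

Let's trace through this code step by step.

Initialize: s = 0
Entering loop: for k in range(6):

After execution: s = 35
35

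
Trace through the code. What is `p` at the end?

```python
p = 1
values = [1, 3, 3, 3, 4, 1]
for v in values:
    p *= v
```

Let's trace through this code step by step.

Initialize: p = 1
Initialize: values = [1, 3, 3, 3, 4, 1]
Entering loop: for v in values:

After execution: p = 108
108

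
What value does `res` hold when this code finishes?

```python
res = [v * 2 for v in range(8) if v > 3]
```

Let's trace through this code step by step.

Initialize: res = [v * 2 for v in range(8) if v > 3]

After execution: res = [8, 10, 12, 14]
[8, 10, 12, 14]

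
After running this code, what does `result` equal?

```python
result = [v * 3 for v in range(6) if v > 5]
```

Let's trace through this code step by step.

Initialize: result = [v * 3 for v in range(6) if v > 5]

After execution: result = []
[]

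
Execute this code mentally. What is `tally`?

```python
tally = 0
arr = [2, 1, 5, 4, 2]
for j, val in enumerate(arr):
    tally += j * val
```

Let's trace through this code step by step.

Initialize: tally = 0
Initialize: arr = [2, 1, 5, 4, 2]
Entering loop: for j, val in enumerate(arr):

After execution: tally = 31
31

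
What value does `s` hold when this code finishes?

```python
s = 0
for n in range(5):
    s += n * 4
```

Let's trace through this code step by step.

Initialize: s = 0
Entering loop: for n in range(5):

After execution: s = 40
40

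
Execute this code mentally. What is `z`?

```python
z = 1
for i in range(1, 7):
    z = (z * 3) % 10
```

Let's trace through this code step by step.

Initialize: z = 1
Entering loop: for i in range(1, 7):

After execution: z = 9
9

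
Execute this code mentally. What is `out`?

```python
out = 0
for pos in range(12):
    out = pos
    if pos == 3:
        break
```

Let's trace through this code step by step.

Initialize: out = 0
Entering loop: for pos in range(12):

After execution: out = 3
3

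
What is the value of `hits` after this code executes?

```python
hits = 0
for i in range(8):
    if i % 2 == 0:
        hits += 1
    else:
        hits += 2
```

Let's trace through this code step by step.

Initialize: hits = 0
Entering loop: for i in range(8):

After execution: hits = 12
12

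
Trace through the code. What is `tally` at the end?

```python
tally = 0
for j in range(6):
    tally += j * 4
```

Let's trace through this code step by step.

Initialize: tally = 0
Entering loop: for j in range(6):

After execution: tally = 60
60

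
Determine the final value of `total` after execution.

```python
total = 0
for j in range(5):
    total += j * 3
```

Let's trace through this code step by step.

Initialize: total = 0
Entering loop: for j in range(5):

After execution: total = 30
30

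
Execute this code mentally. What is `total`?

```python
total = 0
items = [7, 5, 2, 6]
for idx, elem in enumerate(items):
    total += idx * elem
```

Let's trace through this code step by step.

Initialize: total = 0
Initialize: items = [7, 5, 2, 6]
Entering loop: for idx, elem in enumerate(items):

After execution: total = 27
27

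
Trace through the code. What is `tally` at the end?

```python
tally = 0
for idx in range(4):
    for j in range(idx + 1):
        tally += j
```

Let's trace through this code step by step.

Initialize: tally = 0
Entering loop: for idx in range(4):

After execution: tally = 10
10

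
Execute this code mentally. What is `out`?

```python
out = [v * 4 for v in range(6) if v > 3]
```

Let's trace through this code step by step.

Initialize: out = [v * 4 for v in range(6) if v > 3]

After execution: out = [16, 20]
[16, 20]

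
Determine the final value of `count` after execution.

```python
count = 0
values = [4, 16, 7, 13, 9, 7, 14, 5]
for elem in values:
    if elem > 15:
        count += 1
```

Let's trace through this code step by step.

Initialize: count = 0
Initialize: values = [4, 16, 7, 13, 9, 7, 14, 5]
Entering loop: for elem in values:

After execution: count = 1
1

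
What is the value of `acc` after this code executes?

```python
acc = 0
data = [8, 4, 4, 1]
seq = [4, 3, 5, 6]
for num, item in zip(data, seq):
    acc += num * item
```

Let's trace through this code step by step.

Initialize: acc = 0
Initialize: data = [8, 4, 4, 1]
Initialize: seq = [4, 3, 5, 6]
Entering loop: for num, item in zip(data, seq):

After execution: acc = 70
70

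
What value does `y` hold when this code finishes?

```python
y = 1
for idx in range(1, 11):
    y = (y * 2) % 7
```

Let's trace through this code step by step.

Initialize: y = 1
Entering loop: for idx in range(1, 11):

After execution: y = 2
2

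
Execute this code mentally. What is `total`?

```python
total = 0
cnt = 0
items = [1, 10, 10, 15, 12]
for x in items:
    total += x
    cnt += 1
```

Let's trace through this code step by step.

Initialize: total = 0
Initialize: cnt = 0
Initialize: items = [1, 10, 10, 15, 12]
Entering loop: for x in items:

After execution: total = 48
48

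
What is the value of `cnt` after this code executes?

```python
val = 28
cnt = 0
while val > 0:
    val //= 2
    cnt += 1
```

Let's trace through this code step by step.

Initialize: val = 28
Initialize: cnt = 0
Entering loop: while val > 0:

After execution: cnt = 5
5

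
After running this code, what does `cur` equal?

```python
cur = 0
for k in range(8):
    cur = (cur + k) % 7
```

Let's trace through this code step by step.

Initialize: cur = 0
Entering loop: for k in range(8):

After execution: cur = 0
0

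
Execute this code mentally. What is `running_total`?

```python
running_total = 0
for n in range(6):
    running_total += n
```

Let's trace through this code step by step.

Initialize: running_total = 0
Entering loop: for n in range(6):

After execution: running_total = 15
15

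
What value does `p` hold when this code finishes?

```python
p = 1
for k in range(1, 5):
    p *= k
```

Let's trace through this code step by step.

Initialize: p = 1
Entering loop: for k in range(1, 5):

After execution: p = 24
24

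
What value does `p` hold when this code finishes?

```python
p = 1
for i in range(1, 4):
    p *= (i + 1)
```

Let's trace through this code step by step.

Initialize: p = 1
Entering loop: for i in range(1, 4):

After execution: p = 24
24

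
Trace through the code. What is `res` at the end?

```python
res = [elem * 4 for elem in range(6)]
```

Let's trace through this code step by step.

Initialize: res = [elem * 4 for elem in range(6)]

After execution: res = [0, 4, 8, 12, 16, 20]
[0, 4, 8, 12, 16, 20]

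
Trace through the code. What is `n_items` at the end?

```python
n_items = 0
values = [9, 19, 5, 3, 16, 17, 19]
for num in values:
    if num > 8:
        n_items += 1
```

Let's trace through this code step by step.

Initialize: n_items = 0
Initialize: values = [9, 19, 5, 3, 16, 17, 19]
Entering loop: for num in values:

After execution: n_items = 5
5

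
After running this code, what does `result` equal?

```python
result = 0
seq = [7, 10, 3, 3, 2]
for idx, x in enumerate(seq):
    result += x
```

Let's trace through this code step by step.

Initialize: result = 0
Initialize: seq = [7, 10, 3, 3, 2]
Entering loop: for idx, x in enumerate(seq):

After execution: result = 25
25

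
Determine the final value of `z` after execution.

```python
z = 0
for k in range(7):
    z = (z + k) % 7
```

Let's trace through this code step by step.

Initialize: z = 0
Entering loop: for k in range(7):

After execution: z = 0
0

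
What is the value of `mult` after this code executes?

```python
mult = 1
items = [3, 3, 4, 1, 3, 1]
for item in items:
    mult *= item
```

Let's trace through this code step by step.

Initialize: mult = 1
Initialize: items = [3, 3, 4, 1, 3, 1]
Entering loop: for item in items:

After execution: mult = 108
108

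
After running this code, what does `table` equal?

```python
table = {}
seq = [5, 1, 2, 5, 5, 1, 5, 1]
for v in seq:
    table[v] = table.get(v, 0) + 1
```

Let's trace through this code step by step.

Initialize: table = {}
Initialize: seq = [5, 1, 2, 5, 5, 1, 5, 1]
Entering loop: for v in seq:

After execution: table = {5: 4, 1: 3, 2: 1}
{5: 4, 1: 3, 2: 1}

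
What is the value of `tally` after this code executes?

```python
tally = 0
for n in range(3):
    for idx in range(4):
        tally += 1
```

Let's trace through this code step by step.

Initialize: tally = 0
Entering loop: for n in range(3):

After execution: tally = 12
12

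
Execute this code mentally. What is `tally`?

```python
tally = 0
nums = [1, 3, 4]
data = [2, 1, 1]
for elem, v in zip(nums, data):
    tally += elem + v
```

Let's trace through this code step by step.

Initialize: tally = 0
Initialize: nums = [1, 3, 4]
Initialize: data = [2, 1, 1]
Entering loop: for elem, v in zip(nums, data):

After execution: tally = 12
12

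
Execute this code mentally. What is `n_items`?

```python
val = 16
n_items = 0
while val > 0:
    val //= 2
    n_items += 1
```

Let's trace through this code step by step.

Initialize: val = 16
Initialize: n_items = 0
Entering loop: while val > 0:

After execution: n_items = 5
5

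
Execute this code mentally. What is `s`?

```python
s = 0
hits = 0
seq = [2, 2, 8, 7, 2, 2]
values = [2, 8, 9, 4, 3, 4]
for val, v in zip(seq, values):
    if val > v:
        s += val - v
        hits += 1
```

Let's trace through this code step by step.

Initialize: s = 0
Initialize: hits = 0
Initialize: seq = [2, 2, 8, 7, 2, 2]
Initialize: values = [2, 8, 9, 4, 3, 4]
Entering loop: for val, v in zip(seq, values):

After execution: s = 3
3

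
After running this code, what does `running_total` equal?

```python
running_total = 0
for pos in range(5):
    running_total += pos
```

Let's trace through this code step by step.

Initialize: running_total = 0
Entering loop: for pos in range(5):

After execution: running_total = 10
10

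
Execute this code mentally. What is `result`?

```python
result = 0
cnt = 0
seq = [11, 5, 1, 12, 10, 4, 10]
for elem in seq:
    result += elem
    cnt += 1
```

Let's trace through this code step by step.

Initialize: result = 0
Initialize: cnt = 0
Initialize: seq = [11, 5, 1, 12, 10, 4, 10]
Entering loop: for elem in seq:

After execution: result = 53
53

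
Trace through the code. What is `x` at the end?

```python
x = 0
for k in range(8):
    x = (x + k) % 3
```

Let's trace through this code step by step.

Initialize: x = 0
Entering loop: for k in range(8):

After execution: x = 1
1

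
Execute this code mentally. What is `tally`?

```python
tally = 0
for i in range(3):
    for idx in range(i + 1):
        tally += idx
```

Let's trace through this code step by step.

Initialize: tally = 0
Entering loop: for i in range(3):

After execution: tally = 4
4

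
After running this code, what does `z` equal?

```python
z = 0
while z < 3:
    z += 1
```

Let's trace through this code step by step.

Initialize: z = 0
Entering loop: while z < 3:

After execution: z = 3
3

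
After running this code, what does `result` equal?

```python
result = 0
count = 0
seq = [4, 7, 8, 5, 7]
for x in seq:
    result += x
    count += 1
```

Let's trace through this code step by step.

Initialize: result = 0
Initialize: count = 0
Initialize: seq = [4, 7, 8, 5, 7]
Entering loop: for x in seq:

After execution: result = 31
31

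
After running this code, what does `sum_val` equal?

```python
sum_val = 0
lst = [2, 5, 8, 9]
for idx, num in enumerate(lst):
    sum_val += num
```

Let's trace through this code step by step.

Initialize: sum_val = 0
Initialize: lst = [2, 5, 8, 9]
Entering loop: for idx, num in enumerate(lst):

After execution: sum_val = 24
24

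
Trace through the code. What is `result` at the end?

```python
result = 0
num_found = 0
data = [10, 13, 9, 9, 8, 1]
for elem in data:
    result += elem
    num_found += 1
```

Let's trace through this code step by step.

Initialize: result = 0
Initialize: num_found = 0
Initialize: data = [10, 13, 9, 9, 8, 1]
Entering loop: for elem in data:

After execution: result = 50
50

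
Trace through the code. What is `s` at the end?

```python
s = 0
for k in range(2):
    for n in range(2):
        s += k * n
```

Let's trace through this code step by step.

Initialize: s = 0
Entering loop: for k in range(2):

After execution: s = 1
1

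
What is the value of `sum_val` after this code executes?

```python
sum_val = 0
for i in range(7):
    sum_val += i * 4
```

Let's trace through this code step by step.

Initialize: sum_val = 0
Entering loop: for i in range(7):

After execution: sum_val = 84
84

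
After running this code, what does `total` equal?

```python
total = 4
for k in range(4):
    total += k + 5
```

Let's trace through this code step by step.

Initialize: total = 4
Entering loop: for k in range(4):

After execution: total = 30
30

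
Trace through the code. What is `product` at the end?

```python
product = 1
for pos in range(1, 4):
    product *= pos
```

Let's trace through this code step by step.

Initialize: product = 1
Entering loop: for pos in range(1, 4):

After execution: product = 6
6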